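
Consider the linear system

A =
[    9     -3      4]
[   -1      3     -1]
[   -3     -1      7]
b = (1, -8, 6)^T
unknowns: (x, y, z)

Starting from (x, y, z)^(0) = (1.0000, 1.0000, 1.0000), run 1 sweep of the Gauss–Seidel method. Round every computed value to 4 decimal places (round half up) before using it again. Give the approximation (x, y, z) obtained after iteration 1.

Iteration 1:
  x = (1 - (-3)·1.0000 - (4)·1.0000) / (9) = 0.0000
  y = (-8 - (-1)·0.0000 - (-1)·1.0000) / (3) = -2.3333
  z = (6 - (-3)·0.0000 - (-1)·-2.3333) / (7) = 0.5238

(0.0000, -2.3333, 0.5238)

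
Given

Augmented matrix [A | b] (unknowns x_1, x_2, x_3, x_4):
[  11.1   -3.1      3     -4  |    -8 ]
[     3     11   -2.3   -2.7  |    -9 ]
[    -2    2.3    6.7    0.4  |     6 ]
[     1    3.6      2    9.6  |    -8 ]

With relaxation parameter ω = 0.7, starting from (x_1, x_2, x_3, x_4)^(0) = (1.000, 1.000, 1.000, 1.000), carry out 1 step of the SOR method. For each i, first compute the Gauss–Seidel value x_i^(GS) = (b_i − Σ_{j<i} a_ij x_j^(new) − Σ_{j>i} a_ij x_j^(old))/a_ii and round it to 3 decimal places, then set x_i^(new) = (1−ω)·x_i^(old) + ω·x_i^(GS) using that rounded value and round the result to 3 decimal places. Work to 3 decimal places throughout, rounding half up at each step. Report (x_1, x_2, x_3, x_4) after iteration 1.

(0.054, 0.035, 0.888, -0.426)

Iteration 1:
  x_1: GS value = (-8 - (-3.1)·1.000 - (3)·1.000 - (-4)·1.000) / (11.1) = -0.351;  x_1 ← (1−ω)·1.000 + ω·-0.351 = 0.054
  x_2: GS value = (-9 - (3)·0.054 - (-2.3)·1.000 - (-2.7)·1.000) / (11) = -0.378;  x_2 ← (1−ω)·1.000 + ω·-0.378 = 0.035
  x_3: GS value = (6 - (-2)·0.054 - (2.3)·0.035 - (0.4)·1.000) / (6.7) = 0.840;  x_3 ← (1−ω)·1.000 + ω·0.840 = 0.888
  x_4: GS value = (-8 - (1)·0.054 - (3.6)·0.035 - (2)·0.888) / (9.6) = -1.037;  x_4 ← (1−ω)·1.000 + ω·-1.037 = -0.426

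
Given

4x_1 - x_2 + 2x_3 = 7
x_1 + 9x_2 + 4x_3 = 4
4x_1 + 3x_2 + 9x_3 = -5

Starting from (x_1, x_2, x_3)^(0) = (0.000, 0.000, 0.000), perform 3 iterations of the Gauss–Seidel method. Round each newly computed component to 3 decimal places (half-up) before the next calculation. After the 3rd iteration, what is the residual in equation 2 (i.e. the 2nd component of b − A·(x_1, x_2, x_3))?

0.958

Iteration 1:
  x_1 = (7 - (-1)·0.000 - (2)·0.000) / (4) = 1.750
  x_2 = (4 - (1)·1.750 - (4)·0.000) / (9) = 0.250
  x_3 = (-5 - (4)·1.750 - (3)·0.250) / (9) = -1.417
Iteration 2:
  x_1 = (7 - (-1)·0.250 - (2)·-1.417) / (4) = 2.521
  x_2 = (4 - (1)·2.521 - (4)·-1.417) / (9) = 0.794
  x_3 = (-5 - (4)·2.521 - (3)·0.794) / (9) = -1.941
Iteration 3:
  x_1 = (7 - (-1)·0.794 - (2)·-1.941) / (4) = 2.919
  x_2 = (4 - (1)·2.919 - (4)·-1.941) / (9) = 0.983
  x_3 = (-5 - (4)·2.919 - (3)·0.983) / (9) = -2.181
Residual b − A·x = (0.669, 0.958, 0.004)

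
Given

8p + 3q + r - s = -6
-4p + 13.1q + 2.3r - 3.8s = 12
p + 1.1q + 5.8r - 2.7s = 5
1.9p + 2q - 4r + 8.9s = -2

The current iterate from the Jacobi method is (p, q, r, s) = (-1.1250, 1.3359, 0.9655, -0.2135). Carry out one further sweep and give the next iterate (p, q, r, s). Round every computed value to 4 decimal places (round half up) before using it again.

One sweep:
  p = (-6 - (3)·1.3359 - (1)·0.9655 - (-1)·-0.2135) / (8) = -1.3983
  q = (12 - (-4)·-1.1250 - (2.3)·0.9655 - (-3.8)·-0.2135) / (13.1) = 0.3411
  r = (5 - (1)·-1.1250 - (1.1)·1.3359 - (-2.7)·-0.2135) / (5.8) = 0.7033
  s = (-2 - (1.9)·-1.1250 - (2)·1.3359 - (-4)·0.9655) / (8.9) = 0.1492

(-1.3983, 0.3411, 0.7033, 0.1492)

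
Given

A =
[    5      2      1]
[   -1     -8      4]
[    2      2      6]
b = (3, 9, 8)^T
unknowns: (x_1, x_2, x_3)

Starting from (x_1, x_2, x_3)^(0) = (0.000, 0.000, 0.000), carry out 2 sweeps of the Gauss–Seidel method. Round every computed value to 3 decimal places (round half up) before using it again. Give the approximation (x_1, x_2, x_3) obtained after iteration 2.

(0.773, -0.455, 1.227)

Iteration 1:
  x_1 = (3 - (2)·0.000 - (1)·0.000) / (5) = 0.600
  x_2 = (9 - (-1)·0.600 - (4)·0.000) / (-8) = -1.200
  x_3 = (8 - (2)·0.600 - (2)·-1.200) / (6) = 1.533
Iteration 2:
  x_1 = (3 - (2)·-1.200 - (1)·1.533) / (5) = 0.773
  x_2 = (9 - (-1)·0.773 - (4)·1.533) / (-8) = -0.455
  x_3 = (8 - (2)·0.773 - (2)·-0.455) / (6) = 1.227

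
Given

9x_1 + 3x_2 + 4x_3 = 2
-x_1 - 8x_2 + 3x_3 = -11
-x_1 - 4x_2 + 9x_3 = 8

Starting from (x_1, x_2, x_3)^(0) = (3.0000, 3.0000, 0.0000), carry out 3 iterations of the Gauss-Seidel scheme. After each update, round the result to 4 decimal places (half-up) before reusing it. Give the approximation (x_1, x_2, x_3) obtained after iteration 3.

(-1.2083, 2.1605, 1.7149)

Iteration 1:
  x_1 = (2 - (3)·3.0000 - (4)·0.0000) / (9) = -0.7778
  x_2 = (-11 - (-1)·-0.7778 - (3)·0.0000) / (-8) = 1.4722
  x_3 = (8 - (-1)·-0.7778 - (-4)·1.4722) / (9) = 1.4568
Iteration 2:
  x_1 = (2 - (3)·1.4722 - (4)·1.4568) / (9) = -0.9160
  x_2 = (-11 - (-1)·-0.9160 - (3)·1.4568) / (-8) = 2.0358
  x_3 = (8 - (-1)·-0.9160 - (-4)·2.0358) / (9) = 1.6919
Iteration 3:
  x_1 = (2 - (3)·2.0358 - (4)·1.6919) / (9) = -1.2083
  x_2 = (-11 - (-1)·-1.2083 - (3)·1.6919) / (-8) = 2.1605
  x_3 = (8 - (-1)·-1.2083 - (-4)·2.1605) / (9) = 1.7149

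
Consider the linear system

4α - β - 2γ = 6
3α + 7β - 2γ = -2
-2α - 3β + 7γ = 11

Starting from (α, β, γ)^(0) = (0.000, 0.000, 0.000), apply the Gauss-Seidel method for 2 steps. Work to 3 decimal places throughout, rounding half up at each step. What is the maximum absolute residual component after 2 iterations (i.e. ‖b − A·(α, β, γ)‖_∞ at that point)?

0.721

Iteration 1:
  α = (6 - (-1)·0.000 - (-2)·0.000) / (4) = 1.500
  β = (-2 - (3)·1.500 - (-2)·0.000) / (7) = -0.929
  γ = (11 - (-2)·1.500 - (-3)·-0.929) / (7) = 1.602
Iteration 2:
  α = (6 - (-1)·-0.929 - (-2)·1.602) / (4) = 2.069
  β = (-2 - (3)·2.069 - (-2)·1.602) / (7) = -0.715
  γ = (11 - (-2)·2.069 - (-3)·-0.715) / (7) = 1.856
Residual b − A·x = (0.721, 0.510, 0.001); ∞-norm = 0.721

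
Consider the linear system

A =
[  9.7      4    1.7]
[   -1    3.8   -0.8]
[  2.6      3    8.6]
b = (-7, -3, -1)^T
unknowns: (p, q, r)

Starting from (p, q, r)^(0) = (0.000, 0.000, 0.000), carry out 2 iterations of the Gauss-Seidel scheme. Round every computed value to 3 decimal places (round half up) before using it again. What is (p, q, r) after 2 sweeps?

Iteration 1:
  p = (-7 - (4)·0.000 - (1.7)·0.000) / (9.7) = -0.722
  q = (-3 - (-1)·-0.722 - (-0.8)·0.000) / (3.8) = -0.979
  r = (-1 - (2.6)·-0.722 - (3)·-0.979) / (8.6) = 0.444
Iteration 2:
  p = (-7 - (4)·-0.979 - (1.7)·0.444) / (9.7) = -0.396
  q = (-3 - (-1)·-0.396 - (-0.8)·0.444) / (3.8) = -0.800
  r = (-1 - (2.6)·-0.396 - (3)·-0.800) / (8.6) = 0.283

(-0.396, -0.800, 0.283)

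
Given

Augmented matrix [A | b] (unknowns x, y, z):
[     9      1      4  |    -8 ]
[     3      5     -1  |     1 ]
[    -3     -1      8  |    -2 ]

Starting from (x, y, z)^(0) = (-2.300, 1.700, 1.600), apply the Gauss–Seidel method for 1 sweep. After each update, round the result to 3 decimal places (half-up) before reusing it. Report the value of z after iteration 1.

Iteration 1:
  x = (-8 - (1)·1.700 - (4)·1.600) / (9) = -1.789
  y = (1 - (3)·-1.789 - (-1)·1.600) / (5) = 1.593
  z = (-2 - (-3)·-1.789 - (-1)·1.593) / (8) = -0.722

-0.722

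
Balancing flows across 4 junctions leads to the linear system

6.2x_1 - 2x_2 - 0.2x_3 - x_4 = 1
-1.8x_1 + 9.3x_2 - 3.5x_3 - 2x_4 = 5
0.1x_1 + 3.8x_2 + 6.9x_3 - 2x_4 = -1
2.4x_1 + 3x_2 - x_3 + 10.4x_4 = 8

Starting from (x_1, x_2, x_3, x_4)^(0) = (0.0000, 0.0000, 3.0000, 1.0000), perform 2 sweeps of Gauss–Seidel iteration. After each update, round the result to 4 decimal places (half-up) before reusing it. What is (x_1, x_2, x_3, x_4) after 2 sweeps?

Iteration 1:
  x_1 = (1 - (-2)·0.0000 - (-0.2)·3.0000 - (-1)·1.0000) / (6.2) = 0.4194
  x_2 = (5 - (-1.8)·0.4194 - (-3.5)·3.0000 - (-2)·1.0000) / (9.3) = 1.9629
  x_3 = (-1 - (0.1)·0.4194 - (3.8)·1.9629 - (-2)·1.0000) / (6.9) = -0.9422
  x_4 = (8 - (2.4)·0.4194 - (3)·1.9629 - (-1)·-0.9422) / (10.4) = 0.0156
Iteration 2:
  x_1 = (1 - (-2)·1.9629 - (-0.2)·-0.9422 - (-1)·0.0156) / (6.2) = 0.7666
  x_2 = (5 - (-1.8)·0.7666 - (-3.5)·-0.9422 - (-2)·0.0156) / (9.3) = 0.3348
  x_3 = (-1 - (0.1)·0.7666 - (3.8)·0.3348 - (-2)·0.0156) / (6.9) = -0.3359
  x_4 = (8 - (2.4)·0.7666 - (3)·0.3348 - (-1)·-0.3359) / (10.4) = 0.4634

(0.7666, 0.3348, -0.3359, 0.4634)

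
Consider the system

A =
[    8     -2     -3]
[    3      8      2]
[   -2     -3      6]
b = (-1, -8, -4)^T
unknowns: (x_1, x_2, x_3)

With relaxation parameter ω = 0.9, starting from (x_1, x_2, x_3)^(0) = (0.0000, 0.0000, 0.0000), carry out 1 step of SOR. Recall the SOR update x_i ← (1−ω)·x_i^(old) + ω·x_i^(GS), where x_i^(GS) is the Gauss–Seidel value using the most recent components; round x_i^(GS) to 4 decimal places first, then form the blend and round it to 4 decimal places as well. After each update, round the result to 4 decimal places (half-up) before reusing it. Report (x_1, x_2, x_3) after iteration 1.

Iteration 1:
  x_1: GS value = (-1 - (-2)·0.0000 - (-3)·0.0000) / (8) = -0.1250;  x_1 ← (1−ω)·0.0000 + ω·-0.1250 = -0.1125
  x_2: GS value = (-8 - (3)·-0.1125 - (2)·0.0000) / (8) = -0.9578;  x_2 ← (1−ω)·0.0000 + ω·-0.9578 = -0.8620
  x_3: GS value = (-4 - (-2)·-0.1125 - (-3)·-0.8620) / (6) = -1.1352;  x_3 ← (1−ω)·0.0000 + ω·-1.1352 = -1.0217

(-0.1125, -0.8620, -1.0217)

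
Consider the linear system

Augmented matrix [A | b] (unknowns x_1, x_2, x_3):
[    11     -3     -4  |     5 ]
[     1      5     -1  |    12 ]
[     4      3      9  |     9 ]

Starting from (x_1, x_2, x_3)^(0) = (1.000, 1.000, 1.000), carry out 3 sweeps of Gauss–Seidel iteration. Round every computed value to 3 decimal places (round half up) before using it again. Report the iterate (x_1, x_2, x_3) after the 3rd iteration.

Iteration 1:
  x_1 = (5 - (-3)·1.000 - (-4)·1.000) / (11) = 1.091
  x_2 = (12 - (1)·1.091 - (-1)·1.000) / (5) = 2.382
  x_3 = (9 - (4)·1.091 - (3)·2.382) / (9) = -0.279
Iteration 2:
  x_1 = (5 - (-3)·2.382 - (-4)·-0.279) / (11) = 1.003
  x_2 = (12 - (1)·1.003 - (-1)·-0.279) / (5) = 2.144
  x_3 = (9 - (4)·1.003 - (3)·2.144) / (9) = -0.160
Iteration 3:
  x_1 = (5 - (-3)·2.144 - (-4)·-0.160) / (11) = 0.981
  x_2 = (12 - (1)·0.981 - (-1)·-0.160) / (5) = 2.172
  x_3 = (9 - (4)·0.981 - (3)·2.172) / (9) = -0.160

(0.981, 2.172, -0.160)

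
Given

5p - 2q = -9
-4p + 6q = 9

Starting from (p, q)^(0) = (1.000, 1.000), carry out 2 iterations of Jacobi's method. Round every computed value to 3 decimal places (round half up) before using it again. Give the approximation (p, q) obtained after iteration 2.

Iteration 1:
  p = (-9 - (-2)·1.000) / (5) = -1.400
  q = (9 - (-4)·1.000) / (6) = 2.167
Iteration 2:
  p = (-9 - (-2)·2.167) / (5) = -0.933
  q = (9 - (-4)·-1.400) / (6) = 0.567

(-0.933, 0.567)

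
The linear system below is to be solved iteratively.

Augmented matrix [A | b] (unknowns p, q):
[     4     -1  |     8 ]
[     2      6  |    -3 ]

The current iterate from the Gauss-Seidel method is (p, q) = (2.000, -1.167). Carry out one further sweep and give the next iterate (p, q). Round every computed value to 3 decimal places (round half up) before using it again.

One sweep:
  p = (8 - (-1)·-1.167) / (4) = 1.708
  q = (-3 - (2)·1.708) / (6) = -1.069

(1.708, -1.069)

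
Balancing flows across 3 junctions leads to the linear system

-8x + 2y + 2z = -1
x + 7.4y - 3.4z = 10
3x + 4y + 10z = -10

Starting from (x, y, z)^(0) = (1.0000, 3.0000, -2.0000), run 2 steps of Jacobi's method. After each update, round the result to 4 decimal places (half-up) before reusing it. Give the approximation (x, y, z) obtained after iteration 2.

(-0.4257, 0.1520, -1.2314)

Iteration 1:
  x = (-1 - (2)·3.0000 - (2)·-2.0000) / (-8) = 0.3750
  y = (10 - (1)·1.0000 - (-3.4)·-2.0000) / (7.4) = 0.2973
  z = (-10 - (3)·1.0000 - (4)·3.0000) / (10) = -2.5000
Iteration 2:
  x = (-1 - (2)·0.2973 - (2)·-2.5000) / (-8) = -0.4257
  y = (10 - (1)·0.3750 - (-3.4)·-2.5000) / (7.4) = 0.1520
  z = (-10 - (3)·0.3750 - (4)·0.2973) / (10) = -1.2314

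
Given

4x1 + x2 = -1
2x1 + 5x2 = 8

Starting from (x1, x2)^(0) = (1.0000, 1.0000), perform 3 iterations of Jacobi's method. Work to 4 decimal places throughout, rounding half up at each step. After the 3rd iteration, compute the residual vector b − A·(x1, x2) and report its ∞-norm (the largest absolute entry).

Iteration 1:
  x1 = (-1 - (1)·1.0000) / (4) = -0.5000
  x2 = (8 - (2)·1.0000) / (5) = 1.2000
Iteration 2:
  x1 = (-1 - (1)·1.2000) / (4) = -0.5500
  x2 = (8 - (2)·-0.5000) / (5) = 1.8000
Iteration 3:
  x1 = (-1 - (1)·1.8000) / (4) = -0.7000
  x2 = (8 - (2)·-0.5500) / (5) = 1.8200
Residual b − A·x = (-0.0200, 0.3000); ∞-norm = 0.3000

0.3000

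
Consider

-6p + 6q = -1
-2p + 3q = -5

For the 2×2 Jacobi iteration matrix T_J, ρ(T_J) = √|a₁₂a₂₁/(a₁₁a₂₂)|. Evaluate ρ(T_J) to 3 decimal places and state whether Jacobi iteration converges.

0.816

a₁₂a₂₁/(a₁₁a₂₂) = (6)·(-2) / ((-6)·(3)) = 0.666667
ρ = √|0.666667| = √0.666667 = 0.816
ρ < 1, so Jacobi converges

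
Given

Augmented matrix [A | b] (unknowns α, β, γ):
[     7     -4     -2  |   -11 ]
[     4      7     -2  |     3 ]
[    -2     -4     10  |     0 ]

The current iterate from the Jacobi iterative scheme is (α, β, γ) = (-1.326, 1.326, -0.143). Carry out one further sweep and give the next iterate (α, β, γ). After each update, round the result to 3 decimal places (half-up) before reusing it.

One sweep:
  α = (-11 - (-4)·1.326 - (-2)·-0.143) / (7) = -0.855
  β = (3 - (4)·-1.326 - (-2)·-0.143) / (7) = 1.145
  γ = (0 - (-2)·-1.326 - (-4)·1.326) / (10) = 0.265

(-0.855, 1.145, 0.265)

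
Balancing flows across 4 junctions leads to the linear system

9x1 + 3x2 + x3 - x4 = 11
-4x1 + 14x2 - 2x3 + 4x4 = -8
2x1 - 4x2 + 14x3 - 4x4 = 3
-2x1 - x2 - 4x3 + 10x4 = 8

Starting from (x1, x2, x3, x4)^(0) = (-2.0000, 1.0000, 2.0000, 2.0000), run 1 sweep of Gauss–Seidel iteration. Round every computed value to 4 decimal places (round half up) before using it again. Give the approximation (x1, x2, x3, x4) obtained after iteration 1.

(0.8889, -0.6032, 0.4864, 1.1120)

Iteration 1:
  x1 = (11 - (3)·1.0000 - (1)·2.0000 - (-1)·2.0000) / (9) = 0.8889
  x2 = (-8 - (-4)·0.8889 - (-2)·2.0000 - (4)·2.0000) / (14) = -0.6032
  x3 = (3 - (2)·0.8889 - (-4)·-0.6032 - (-4)·2.0000) / (14) = 0.4864
  x4 = (8 - (-2)·0.8889 - (-1)·-0.6032 - (-4)·0.4864) / (10) = 1.1120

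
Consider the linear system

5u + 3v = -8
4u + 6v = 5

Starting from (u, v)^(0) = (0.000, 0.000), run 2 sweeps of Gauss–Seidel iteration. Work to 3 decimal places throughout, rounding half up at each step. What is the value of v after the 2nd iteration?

Iteration 1:
  u = (-8 - (3)·0.000) / (5) = -1.600
  v = (5 - (4)·-1.600) / (6) = 1.900
Iteration 2:
  u = (-8 - (3)·1.900) / (5) = -2.740
  v = (5 - (4)·-2.740) / (6) = 2.660

2.660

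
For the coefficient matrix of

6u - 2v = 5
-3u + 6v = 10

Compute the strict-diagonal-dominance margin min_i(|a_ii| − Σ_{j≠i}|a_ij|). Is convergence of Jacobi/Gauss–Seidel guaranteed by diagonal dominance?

3

row 1: |6| − (2) = 4
row 2: |6| − (3) = 3
minimum over rows = 3 → strictly diagonally dominant (convergence guaranteed)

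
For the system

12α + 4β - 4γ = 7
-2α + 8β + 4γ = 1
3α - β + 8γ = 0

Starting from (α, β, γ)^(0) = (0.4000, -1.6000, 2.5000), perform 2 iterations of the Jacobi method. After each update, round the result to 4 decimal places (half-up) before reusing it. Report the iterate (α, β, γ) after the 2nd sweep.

(0.8083, 0.7875, -0.8594)

Iteration 1:
  α = (7 - (4)·-1.6000 - (-4)·2.5000) / (12) = 1.9500
  β = (1 - (-2)·0.4000 - (4)·2.5000) / (8) = -1.0250
  γ = (0 - (3)·0.4000 - (-1)·-1.6000) / (8) = -0.3500
Iteration 2:
  α = (7 - (4)·-1.0250 - (-4)·-0.3500) / (12) = 0.8083
  β = (1 - (-2)·1.9500 - (4)·-0.3500) / (8) = 0.7875
  γ = (0 - (3)·1.9500 - (-1)·-1.0250) / (8) = -0.8594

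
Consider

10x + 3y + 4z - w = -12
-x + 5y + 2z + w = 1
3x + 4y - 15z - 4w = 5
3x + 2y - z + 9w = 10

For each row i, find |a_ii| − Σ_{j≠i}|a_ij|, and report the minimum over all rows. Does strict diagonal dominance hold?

row 1: |10| − (3+4+1) = 2
row 2: |5| − (1+2+1) = 1
row 3: |-15| − (3+4+4) = 4
row 4: |9| − (3+2+1) = 3
minimum over rows = 1 → strictly diagonally dominant (convergence guaranteed)

1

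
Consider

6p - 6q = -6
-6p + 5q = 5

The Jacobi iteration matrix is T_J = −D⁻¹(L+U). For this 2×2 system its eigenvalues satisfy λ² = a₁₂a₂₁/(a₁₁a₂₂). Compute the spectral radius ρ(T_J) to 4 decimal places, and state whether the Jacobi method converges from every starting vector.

a₁₂a₂₁/(a₁₁a₂₂) = (-6)·(-6) / ((6)·(5)) = 1.200000
ρ = √|1.200000| = √1.200000 = 1.0954
ρ > 1, so Jacobi diverges

1.0954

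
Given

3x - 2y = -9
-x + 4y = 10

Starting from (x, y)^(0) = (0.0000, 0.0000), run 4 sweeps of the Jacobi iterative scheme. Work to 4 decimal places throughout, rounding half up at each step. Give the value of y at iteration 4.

2.0417

Iteration 1:
  x = (-9 - (-2)·0.0000) / (3) = -3.0000
  y = (10 - (-1)·0.0000) / (4) = 2.5000
Iteration 2:
  x = (-9 - (-2)·2.5000) / (3) = -1.3333
  y = (10 - (-1)·-3.0000) / (4) = 1.7500
Iteration 3:
  x = (-9 - (-2)·1.7500) / (3) = -1.8333
  y = (10 - (-1)·-1.3333) / (4) = 2.1667
Iteration 4:
  x = (-9 - (-2)·2.1667) / (3) = -1.5555
  y = (10 - (-1)·-1.8333) / (4) = 2.0417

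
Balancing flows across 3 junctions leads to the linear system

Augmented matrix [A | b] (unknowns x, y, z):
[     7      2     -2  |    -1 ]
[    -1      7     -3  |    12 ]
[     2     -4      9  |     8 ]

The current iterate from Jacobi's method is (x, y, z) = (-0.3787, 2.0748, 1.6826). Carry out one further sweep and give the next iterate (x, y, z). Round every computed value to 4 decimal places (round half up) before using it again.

(-0.2549, 2.3813, 1.8952)

One sweep:
  x = (-1 - (2)·2.0748 - (-2)·1.6826) / (7) = -0.2549
  y = (12 - (-1)·-0.3787 - (-3)·1.6826) / (7) = 2.3813
  z = (8 - (2)·-0.3787 - (-4)·2.0748) / (9) = 1.8952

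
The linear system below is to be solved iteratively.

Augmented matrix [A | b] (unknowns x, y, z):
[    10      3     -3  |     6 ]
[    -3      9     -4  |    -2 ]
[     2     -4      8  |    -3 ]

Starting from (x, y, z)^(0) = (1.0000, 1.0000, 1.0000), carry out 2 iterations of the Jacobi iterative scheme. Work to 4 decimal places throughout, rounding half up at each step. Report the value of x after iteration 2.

0.3958

Iteration 1:
  x = (6 - (3)·1.0000 - (-3)·1.0000) / (10) = 0.6000
  y = (-2 - (-3)·1.0000 - (-4)·1.0000) / (9) = 0.5556
  z = (-3 - (2)·1.0000 - (-4)·1.0000) / (8) = -0.1250
Iteration 2:
  x = (6 - (3)·0.5556 - (-3)·-0.1250) / (10) = 0.3958
  y = (-2 - (-3)·0.6000 - (-4)·-0.1250) / (9) = -0.0778
  z = (-3 - (2)·0.6000 - (-4)·0.5556) / (8) = -0.2472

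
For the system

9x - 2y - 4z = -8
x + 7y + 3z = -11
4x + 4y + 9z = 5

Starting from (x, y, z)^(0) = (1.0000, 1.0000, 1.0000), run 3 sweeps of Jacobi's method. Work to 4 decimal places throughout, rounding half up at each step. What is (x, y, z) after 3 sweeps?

Iteration 1:
  x = (-8 - (-2)·1.0000 - (-4)·1.0000) / (9) = -0.2222
  y = (-11 - (1)·1.0000 - (3)·1.0000) / (7) = -2.1429
  z = (5 - (4)·1.0000 - (4)·1.0000) / (9) = -0.3333
Iteration 2:
  x = (-8 - (-2)·-2.1429 - (-4)·-0.3333) / (9) = -1.5132
  y = (-11 - (1)·-0.2222 - (3)·-0.3333) / (7) = -1.3968
  z = (5 - (4)·-0.2222 - (4)·-2.1429) / (9) = 1.6067
Iteration 3:
  x = (-8 - (-2)·-1.3968 - (-4)·1.6067) / (9) = -0.4852
  y = (-11 - (1)·-1.5132 - (3)·1.6067) / (7) = -2.0438
  z = (5 - (4)·-1.5132 - (4)·-1.3968) / (9) = 1.8489

(-0.4852, -2.0438, 1.8489)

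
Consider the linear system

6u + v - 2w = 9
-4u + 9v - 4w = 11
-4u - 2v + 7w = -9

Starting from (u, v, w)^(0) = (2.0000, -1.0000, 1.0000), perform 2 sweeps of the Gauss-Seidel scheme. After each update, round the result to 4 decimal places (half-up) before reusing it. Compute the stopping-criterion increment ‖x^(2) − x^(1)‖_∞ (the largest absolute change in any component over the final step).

0.7302

Iteration 1:
  u = (9 - (1)·-1.0000 - (-2)·1.0000) / (6) = 2.0000
  v = (11 - (-4)·2.0000 - (-4)·1.0000) / (9) = 2.5556
  w = (-9 - (-4)·2.0000 - (-2)·2.5556) / (7) = 0.5873
Iteration 2:
  u = (9 - (1)·2.5556 - (-2)·0.5873) / (6) = 1.2698
  v = (11 - (-4)·1.2698 - (-4)·0.5873) / (9) = 2.0476
  w = (-9 - (-4)·1.2698 - (-2)·2.0476) / (7) = 0.0249
Change: (-0.7302, -0.5080, -0.5624) → max |·| = 0.7302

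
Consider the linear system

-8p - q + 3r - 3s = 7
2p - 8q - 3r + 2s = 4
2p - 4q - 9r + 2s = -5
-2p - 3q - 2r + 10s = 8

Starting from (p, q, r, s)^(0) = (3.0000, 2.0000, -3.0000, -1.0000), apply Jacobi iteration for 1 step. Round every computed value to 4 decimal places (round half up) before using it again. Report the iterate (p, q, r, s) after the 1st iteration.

(-1.8750, 1.1250, 0.1111, 1.4000)

Iteration 1:
  p = (7 - (-1)·2.0000 - (3)·-3.0000 - (-3)·-1.0000) / (-8) = -1.8750
  q = (4 - (2)·3.0000 - (-3)·-3.0000 - (2)·-1.0000) / (-8) = 1.1250
  r = (-5 - (2)·3.0000 - (-4)·2.0000 - (2)·-1.0000) / (-9) = 0.1111
  s = (8 - (-2)·3.0000 - (-3)·2.0000 - (-2)·-3.0000) / (10) = 1.4000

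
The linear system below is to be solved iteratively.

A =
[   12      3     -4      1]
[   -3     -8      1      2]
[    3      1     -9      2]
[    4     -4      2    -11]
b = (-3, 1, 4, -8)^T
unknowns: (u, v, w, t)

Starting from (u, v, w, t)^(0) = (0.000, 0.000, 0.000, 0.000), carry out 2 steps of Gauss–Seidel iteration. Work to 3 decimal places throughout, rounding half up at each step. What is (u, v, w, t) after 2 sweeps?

Iteration 1:
  u = (-3 - (3)·0.000 - (-4)·0.000 - (1)·0.000) / (12) = -0.250
  v = (1 - (-3)·-0.250 - (1)·0.000 - (2)·0.000) / (-8) = -0.031
  w = (4 - (3)·-0.250 - (1)·-0.031 - (2)·0.000) / (-9) = -0.531
  t = (-8 - (4)·-0.250 - (-4)·-0.031 - (2)·-0.531) / (-11) = 0.551
Iteration 2:
  u = (-3 - (3)·-0.031 - (-4)·-0.531 - (1)·0.551) / (12) = -0.465
  v = (1 - (-3)·-0.465 - (1)·-0.531 - (2)·0.551) / (-8) = 0.121
  w = (4 - (3)·-0.465 - (1)·0.121 - (2)·0.551) / (-9) = -0.464
  t = (-8 - (4)·-0.465 - (-4)·0.121 - (2)·-0.464) / (-11) = 0.430

(-0.465, 0.121, -0.464, 0.430)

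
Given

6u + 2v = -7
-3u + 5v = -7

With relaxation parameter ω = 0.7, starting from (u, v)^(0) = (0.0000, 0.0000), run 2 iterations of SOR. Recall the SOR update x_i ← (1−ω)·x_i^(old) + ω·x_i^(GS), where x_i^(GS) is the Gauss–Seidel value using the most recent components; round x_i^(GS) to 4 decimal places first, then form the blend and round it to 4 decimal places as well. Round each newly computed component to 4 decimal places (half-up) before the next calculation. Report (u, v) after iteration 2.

Iteration 1:
  u: GS value = (-7 - (2)·0.0000) / (6) = -1.1667;  u ← (1−ω)·0.0000 + ω·-1.1667 = -0.8167
  v: GS value = (-7 - (-3)·-0.8167) / (5) = -1.8900;  v ← (1−ω)·0.0000 + ω·-1.8900 = -1.3230
Iteration 2:
  u: GS value = (-7 - (2)·-1.3230) / (6) = -0.7257;  u ← (1−ω)·-0.8167 + ω·-0.7257 = -0.7530
  v: GS value = (-7 - (-3)·-0.7530) / (5) = -1.8518;  v ← (1−ω)·-1.3230 + ω·-1.8518 = -1.6932

(-0.7530, -1.6932)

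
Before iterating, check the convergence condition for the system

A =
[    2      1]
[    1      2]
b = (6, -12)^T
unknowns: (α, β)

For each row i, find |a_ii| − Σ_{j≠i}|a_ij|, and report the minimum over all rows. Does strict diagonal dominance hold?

row 1: |2| − (1) = 1
row 2: |2| − (1) = 1
minimum over rows = 1 → strictly diagonally dominant (convergence guaranteed)

1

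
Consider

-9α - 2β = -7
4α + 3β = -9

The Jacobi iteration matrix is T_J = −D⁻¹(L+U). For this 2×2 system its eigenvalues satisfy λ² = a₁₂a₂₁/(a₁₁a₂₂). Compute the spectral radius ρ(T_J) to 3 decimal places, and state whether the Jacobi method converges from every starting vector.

0.544

a₁₂a₂₁/(a₁₁a₂₂) = (-2)·(4) / ((-9)·(3)) = 0.296296
ρ = √|0.296296| = √0.296296 = 0.544
ρ < 1, so Jacobi converges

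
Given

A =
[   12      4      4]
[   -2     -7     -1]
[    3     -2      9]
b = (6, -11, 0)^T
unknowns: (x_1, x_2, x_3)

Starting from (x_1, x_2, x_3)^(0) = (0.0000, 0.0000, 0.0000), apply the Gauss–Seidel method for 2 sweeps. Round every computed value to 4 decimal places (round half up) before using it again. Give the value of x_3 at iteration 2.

Iteration 1:
  x_1 = (6 - (4)·0.0000 - (4)·0.0000) / (12) = 0.5000
  x_2 = (-11 - (-2)·0.5000 - (-1)·0.0000) / (-7) = 1.4286
  x_3 = (0 - (3)·0.5000 - (-2)·1.4286) / (9) = 0.1508
Iteration 2:
  x_1 = (6 - (4)·1.4286 - (4)·0.1508) / (12) = -0.0265
  x_2 = (-11 - (-2)·-0.0265 - (-1)·0.1508) / (-7) = 1.5575
  x_3 = (0 - (3)·-0.0265 - (-2)·1.5575) / (9) = 0.3549

0.3549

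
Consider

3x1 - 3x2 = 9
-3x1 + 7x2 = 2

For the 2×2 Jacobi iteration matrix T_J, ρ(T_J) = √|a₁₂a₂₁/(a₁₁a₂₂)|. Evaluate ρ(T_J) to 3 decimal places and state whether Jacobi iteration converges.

0.655

a₁₂a₂₁/(a₁₁a₂₂) = (-3)·(-3) / ((3)·(7)) = 0.428571
ρ = √|0.428571| = √0.428571 = 0.655
ρ < 1, so Jacobi converges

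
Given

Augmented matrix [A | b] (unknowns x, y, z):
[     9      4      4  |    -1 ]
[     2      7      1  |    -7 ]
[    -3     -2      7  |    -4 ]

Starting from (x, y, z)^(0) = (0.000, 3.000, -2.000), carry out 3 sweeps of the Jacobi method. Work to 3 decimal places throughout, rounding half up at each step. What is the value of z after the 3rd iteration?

-0.790

Iteration 1:
  x = (-1 - (4)·3.000 - (4)·-2.000) / (9) = -0.556
  y = (-7 - (2)·0.000 - (1)·-2.000) / (7) = -0.714
  z = (-4 - (-3)·0.000 - (-2)·3.000) / (7) = 0.286
Iteration 2:
  x = (-1 - (4)·-0.714 - (4)·0.286) / (9) = 0.079
  y = (-7 - (2)·-0.556 - (1)·0.286) / (7) = -0.882
  z = (-4 - (-3)·-0.556 - (-2)·-0.714) / (7) = -1.014
Iteration 3:
  x = (-1 - (4)·-0.882 - (4)·-1.014) / (9) = 0.732
  y = (-7 - (2)·0.079 - (1)·-1.014) / (7) = -0.878
  z = (-4 - (-3)·0.079 - (-2)·-0.882) / (7) = -0.790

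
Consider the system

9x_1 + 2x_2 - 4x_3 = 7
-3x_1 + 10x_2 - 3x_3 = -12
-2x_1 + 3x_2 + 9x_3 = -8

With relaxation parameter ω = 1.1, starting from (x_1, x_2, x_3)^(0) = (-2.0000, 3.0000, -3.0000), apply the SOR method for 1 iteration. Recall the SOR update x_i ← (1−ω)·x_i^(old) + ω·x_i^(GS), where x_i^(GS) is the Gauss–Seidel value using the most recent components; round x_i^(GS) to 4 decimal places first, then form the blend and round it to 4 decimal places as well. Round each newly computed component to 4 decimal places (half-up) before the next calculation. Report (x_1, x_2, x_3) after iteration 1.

Iteration 1:
  x_1: GS value = (7 - (2)·3.0000 - (-4)·-3.0000) / (9) = -1.2222;  x_1 ← (1−ω)·-2.0000 + ω·-1.2222 = -1.1444
  x_2: GS value = (-12 - (-3)·-1.1444 - (-3)·-3.0000) / (10) = -2.4433;  x_2 ← (1−ω)·3.0000 + ω·-2.4433 = -2.9876
  x_3: GS value = (-8 - (-2)·-1.1444 - (3)·-2.9876) / (9) = -0.1473;  x_3 ← (1−ω)·-3.0000 + ω·-0.1473 = 0.1380

(-1.1444, -2.9876, 0.1380)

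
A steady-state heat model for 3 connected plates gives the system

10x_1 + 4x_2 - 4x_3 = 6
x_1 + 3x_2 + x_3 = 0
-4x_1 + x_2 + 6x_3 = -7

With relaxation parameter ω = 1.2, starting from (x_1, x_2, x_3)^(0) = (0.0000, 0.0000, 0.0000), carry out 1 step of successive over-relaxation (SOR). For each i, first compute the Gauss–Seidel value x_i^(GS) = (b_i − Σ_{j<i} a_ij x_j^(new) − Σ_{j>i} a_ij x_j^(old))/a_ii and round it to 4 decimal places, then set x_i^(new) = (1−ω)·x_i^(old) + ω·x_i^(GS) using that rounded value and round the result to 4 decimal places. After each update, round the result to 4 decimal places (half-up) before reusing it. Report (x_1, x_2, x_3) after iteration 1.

Iteration 1:
  x_1: GS value = (6 - (4)·0.0000 - (-4)·0.0000) / (10) = 0.6000;  x_1 ← (1−ω)·0.0000 + ω·0.6000 = 0.7200
  x_2: GS value = (0 - (1)·0.7200 - (1)·0.0000) / (3) = -0.2400;  x_2 ← (1−ω)·0.0000 + ω·-0.2400 = -0.2880
  x_3: GS value = (-7 - (-4)·0.7200 - (1)·-0.2880) / (6) = -0.6387;  x_3 ← (1−ω)·0.0000 + ω·-0.6387 = -0.7664

(0.7200, -0.2880, -0.7664)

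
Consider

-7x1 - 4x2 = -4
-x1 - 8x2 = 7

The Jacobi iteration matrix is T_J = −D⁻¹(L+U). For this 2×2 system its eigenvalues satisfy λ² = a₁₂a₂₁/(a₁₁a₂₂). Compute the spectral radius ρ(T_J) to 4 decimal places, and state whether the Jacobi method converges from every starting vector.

0.2673

a₁₂a₂₁/(a₁₁a₂₂) = (-4)·(-1) / ((-7)·(-8)) = 0.071429
ρ = √|0.071429| = √0.071429 = 0.2673
ρ < 1, so Jacobi converges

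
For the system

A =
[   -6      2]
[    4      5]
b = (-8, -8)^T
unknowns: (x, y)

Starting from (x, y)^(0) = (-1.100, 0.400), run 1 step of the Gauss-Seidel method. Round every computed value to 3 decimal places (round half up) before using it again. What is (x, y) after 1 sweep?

(1.467, -2.774)

Iteration 1:
  x = (-8 - (2)·0.400) / (-6) = 1.467
  y = (-8 - (4)·1.467) / (5) = -2.774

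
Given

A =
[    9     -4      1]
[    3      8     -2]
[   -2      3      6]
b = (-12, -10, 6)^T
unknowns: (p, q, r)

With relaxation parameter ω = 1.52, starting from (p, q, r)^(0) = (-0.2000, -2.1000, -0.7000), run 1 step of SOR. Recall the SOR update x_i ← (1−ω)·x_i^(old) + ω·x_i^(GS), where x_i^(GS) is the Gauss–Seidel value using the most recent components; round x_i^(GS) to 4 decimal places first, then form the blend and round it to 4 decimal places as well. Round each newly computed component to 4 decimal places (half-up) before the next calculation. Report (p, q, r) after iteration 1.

(-3.2231, 0.7632, -0.3291)

Iteration 1:
  p: GS value = (-12 - (-4)·-2.1000 - (1)·-0.7000) / (9) = -2.1889;  p ← (1−ω)·-0.2000 + ω·-2.1889 = -3.2231
  q: GS value = (-10 - (3)·-3.2231 - (-2)·-0.7000) / (8) = -0.2163;  q ← (1−ω)·-2.1000 + ω·-0.2163 = 0.7632
  r: GS value = (6 - (-2)·-3.2231 - (3)·0.7632) / (6) = -0.4560;  r ← (1−ω)·-0.7000 + ω·-0.4560 = -0.3291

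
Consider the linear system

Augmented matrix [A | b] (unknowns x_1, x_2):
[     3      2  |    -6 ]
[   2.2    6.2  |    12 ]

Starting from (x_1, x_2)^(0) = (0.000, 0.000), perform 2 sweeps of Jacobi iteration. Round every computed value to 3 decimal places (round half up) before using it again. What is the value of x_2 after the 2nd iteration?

Iteration 1:
  x_1 = (-6 - (2)·0.000) / (3) = -2.000
  x_2 = (12 - (2.2)·0.000) / (6.2) = 1.935
Iteration 2:
  x_1 = (-6 - (2)·1.935) / (3) = -3.290
  x_2 = (12 - (2.2)·-2.000) / (6.2) = 2.645

2.645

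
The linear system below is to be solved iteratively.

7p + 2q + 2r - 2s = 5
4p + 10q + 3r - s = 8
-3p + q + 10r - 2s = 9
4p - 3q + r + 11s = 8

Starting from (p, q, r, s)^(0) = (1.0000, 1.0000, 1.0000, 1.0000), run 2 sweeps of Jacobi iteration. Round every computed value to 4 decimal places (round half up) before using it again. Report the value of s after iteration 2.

0.5078

Iteration 1:
  p = (5 - (2)·1.0000 - (2)·1.0000 - (-2)·1.0000) / (7) = 0.4286
  q = (8 - (4)·1.0000 - (3)·1.0000 - (-1)·1.0000) / (10) = 0.2000
  r = (9 - (-3)·1.0000 - (1)·1.0000 - (-2)·1.0000) / (10) = 1.3000
  s = (8 - (4)·1.0000 - (-3)·1.0000 - (1)·1.0000) / (11) = 0.5455
Iteration 2:
  p = (5 - (2)·0.2000 - (2)·1.3000 - (-2)·0.5455) / (7) = 0.4416
  q = (8 - (4)·0.4286 - (3)·1.3000 - (-1)·0.5455) / (10) = 0.2931
  r = (9 - (-3)·0.4286 - (1)·0.2000 - (-2)·0.5455) / (10) = 1.1177
  s = (8 - (4)·0.4286 - (-3)·0.2000 - (1)·1.3000) / (11) = 0.5078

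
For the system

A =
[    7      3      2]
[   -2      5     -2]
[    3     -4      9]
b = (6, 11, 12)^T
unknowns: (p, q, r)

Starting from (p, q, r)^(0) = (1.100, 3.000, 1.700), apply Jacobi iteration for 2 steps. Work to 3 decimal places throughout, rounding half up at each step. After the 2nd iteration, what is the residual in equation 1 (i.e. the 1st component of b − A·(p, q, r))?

0.071

Iteration 1:
  p = (6 - (3)·3.000 - (2)·1.700) / (7) = -0.914
  q = (11 - (-2)·1.100 - (-2)·1.700) / (5) = 3.320
  r = (12 - (3)·1.100 - (-4)·3.000) / (9) = 2.300
Iteration 2:
  p = (6 - (3)·3.320 - (2)·2.300) / (7) = -1.223
  q = (11 - (-2)·-0.914 - (-2)·2.300) / (5) = 2.754
  r = (12 - (3)·-0.914 - (-4)·3.320) / (9) = 3.114
Residual b − A·x = (0.071, 1.012, -1.341)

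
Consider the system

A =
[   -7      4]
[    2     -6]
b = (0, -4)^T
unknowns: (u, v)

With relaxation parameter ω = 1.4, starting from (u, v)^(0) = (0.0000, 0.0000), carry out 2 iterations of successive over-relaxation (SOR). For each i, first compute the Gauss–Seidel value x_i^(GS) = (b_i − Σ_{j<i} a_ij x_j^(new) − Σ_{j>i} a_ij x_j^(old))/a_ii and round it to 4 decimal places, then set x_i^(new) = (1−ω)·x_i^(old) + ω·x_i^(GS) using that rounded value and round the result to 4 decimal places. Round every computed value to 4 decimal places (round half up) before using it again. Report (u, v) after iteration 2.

(0.7468, 0.9085)

Iteration 1:
  u: GS value = (0 - (4)·0.0000) / (-7) = 0.0000;  u ← (1−ω)·0.0000 + ω·0.0000 = 0.0000
  v: GS value = (-4 - (2)·0.0000) / (-6) = 0.6667;  v ← (1−ω)·0.0000 + ω·0.6667 = 0.9334
Iteration 2:
  u: GS value = (0 - (4)·0.9334) / (-7) = 0.5334;  u ← (1−ω)·0.0000 + ω·0.5334 = 0.7468
  v: GS value = (-4 - (2)·0.7468) / (-6) = 0.9156;  v ← (1−ω)·0.9334 + ω·0.9156 = 0.9085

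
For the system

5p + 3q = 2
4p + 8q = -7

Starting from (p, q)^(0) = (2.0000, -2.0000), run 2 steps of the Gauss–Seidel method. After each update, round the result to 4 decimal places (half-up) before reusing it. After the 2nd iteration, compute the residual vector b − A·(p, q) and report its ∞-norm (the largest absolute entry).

Iteration 1:
  p = (2 - (3)·-2.0000) / (5) = 1.6000
  q = (-7 - (4)·1.6000) / (8) = -1.6750
Iteration 2:
  p = (2 - (3)·-1.6750) / (5) = 1.4050
  q = (-7 - (4)·1.4050) / (8) = -1.5775
Residual b − A·x = (-0.2925, 0.0000); ∞-norm = 0.2925

0.2925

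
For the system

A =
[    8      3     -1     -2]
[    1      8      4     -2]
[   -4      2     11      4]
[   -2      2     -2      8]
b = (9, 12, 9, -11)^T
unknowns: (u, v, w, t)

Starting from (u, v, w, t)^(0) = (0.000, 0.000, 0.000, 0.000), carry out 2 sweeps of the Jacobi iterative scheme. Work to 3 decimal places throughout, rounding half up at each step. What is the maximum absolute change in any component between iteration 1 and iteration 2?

Iteration 1:
  u = (9 - (3)·0.000 - (-1)·0.000 - (-2)·0.000) / (8) = 1.125
  v = (12 - (1)·0.000 - (4)·0.000 - (-2)·0.000) / (8) = 1.500
  w = (9 - (-4)·0.000 - (2)·0.000 - (4)·0.000) / (11) = 0.818
  t = (-11 - (-2)·0.000 - (2)·0.000 - (-2)·0.000) / (8) = -1.375
Iteration 2:
  u = (9 - (3)·1.500 - (-1)·0.818 - (-2)·-1.375) / (8) = 0.321
  v = (12 - (1)·1.125 - (4)·0.818 - (-2)·-1.375) / (8) = 0.607
  w = (9 - (-4)·1.125 - (2)·1.500 - (4)·-1.375) / (11) = 1.455
  t = (-11 - (-2)·1.125 - (2)·1.500 - (-2)·0.818) / (8) = -1.264
Change: (-0.804, -0.893, 0.637, 0.111) → max |·| = 0.893

0.893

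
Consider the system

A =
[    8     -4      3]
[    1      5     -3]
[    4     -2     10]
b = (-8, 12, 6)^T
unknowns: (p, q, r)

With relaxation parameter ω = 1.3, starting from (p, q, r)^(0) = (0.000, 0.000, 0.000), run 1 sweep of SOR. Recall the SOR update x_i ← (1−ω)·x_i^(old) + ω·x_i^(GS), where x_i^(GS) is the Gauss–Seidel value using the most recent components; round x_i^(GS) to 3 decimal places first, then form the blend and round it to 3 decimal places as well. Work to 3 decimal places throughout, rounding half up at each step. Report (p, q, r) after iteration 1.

(-1.300, 3.458, 2.356)

Iteration 1:
  p: GS value = (-8 - (-4)·0.000 - (3)·0.000) / (8) = -1.000;  p ← (1−ω)·0.000 + ω·-1.000 = -1.300
  q: GS value = (12 - (1)·-1.300 - (-3)·0.000) / (5) = 2.660;  q ← (1−ω)·0.000 + ω·2.660 = 3.458
  r: GS value = (6 - (4)·-1.300 - (-2)·3.458) / (10) = 1.812;  r ← (1−ω)·0.000 + ω·1.812 = 2.356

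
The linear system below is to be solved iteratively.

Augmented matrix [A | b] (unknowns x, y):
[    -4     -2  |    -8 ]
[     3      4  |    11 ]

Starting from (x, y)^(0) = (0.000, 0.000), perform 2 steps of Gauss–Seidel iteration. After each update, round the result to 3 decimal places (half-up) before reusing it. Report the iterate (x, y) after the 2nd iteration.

Iteration 1:
  x = (-8 - (-2)·0.000) / (-4) = 2.000
  y = (11 - (3)·2.000) / (4) = 1.250
Iteration 2:
  x = (-8 - (-2)·1.250) / (-4) = 1.375
  y = (11 - (3)·1.375) / (4) = 1.719

(1.375, 1.719)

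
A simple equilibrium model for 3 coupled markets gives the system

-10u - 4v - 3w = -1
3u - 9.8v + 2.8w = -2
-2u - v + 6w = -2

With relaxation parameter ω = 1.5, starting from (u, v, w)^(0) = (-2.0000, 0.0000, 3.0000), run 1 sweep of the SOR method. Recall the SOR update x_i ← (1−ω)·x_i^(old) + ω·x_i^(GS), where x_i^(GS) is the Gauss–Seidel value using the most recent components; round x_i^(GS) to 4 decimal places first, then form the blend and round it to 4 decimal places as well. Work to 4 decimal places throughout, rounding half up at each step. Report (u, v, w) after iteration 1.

(-0.2000, 1.5000, -1.7250)

Iteration 1:
  u: GS value = (-1 - (-4)·0.0000 - (-3)·3.0000) / (-10) = -0.8000;  u ← (1−ω)·-2.0000 + ω·-0.8000 = -0.2000
  v: GS value = (-2 - (3)·-0.2000 - (2.8)·3.0000) / (-9.8) = 1.0000;  v ← (1−ω)·0.0000 + ω·1.0000 = 1.5000
  w: GS value = (-2 - (-2)·-0.2000 - (-1)·1.5000) / (6) = -0.1500;  w ← (1−ω)·3.0000 + ω·-0.1500 = -1.7250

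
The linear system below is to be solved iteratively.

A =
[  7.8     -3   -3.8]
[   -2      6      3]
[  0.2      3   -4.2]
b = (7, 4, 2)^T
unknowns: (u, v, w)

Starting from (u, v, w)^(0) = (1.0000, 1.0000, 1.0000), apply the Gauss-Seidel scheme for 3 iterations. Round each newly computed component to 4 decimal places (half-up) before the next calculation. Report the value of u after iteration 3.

Iteration 1:
  u = (7 - (-3)·1.0000 - (-3.8)·1.0000) / (7.8) = 1.7692
  v = (4 - (-2)·1.7692 - (3)·1.0000) / (6) = 0.7564
  w = (2 - (0.2)·1.7692 - (3)·0.7564) / (-4.2) = 0.1483
Iteration 2:
  u = (7 - (-3)·0.7564 - (-3.8)·0.1483) / (7.8) = 1.2606
  v = (4 - (-2)·1.2606 - (3)·0.1483) / (6) = 1.0127
  w = (2 - (0.2)·1.2606 - (3)·1.0127) / (-4.2) = 0.3072
Iteration 3:
  u = (7 - (-3)·1.0127 - (-3.8)·0.3072) / (7.8) = 1.4366
  v = (4 - (-2)·1.4366 - (3)·0.3072) / (6) = 0.9919
  w = (2 - (0.2)·1.4366 - (3)·0.9919) / (-4.2) = 0.3007

1.4366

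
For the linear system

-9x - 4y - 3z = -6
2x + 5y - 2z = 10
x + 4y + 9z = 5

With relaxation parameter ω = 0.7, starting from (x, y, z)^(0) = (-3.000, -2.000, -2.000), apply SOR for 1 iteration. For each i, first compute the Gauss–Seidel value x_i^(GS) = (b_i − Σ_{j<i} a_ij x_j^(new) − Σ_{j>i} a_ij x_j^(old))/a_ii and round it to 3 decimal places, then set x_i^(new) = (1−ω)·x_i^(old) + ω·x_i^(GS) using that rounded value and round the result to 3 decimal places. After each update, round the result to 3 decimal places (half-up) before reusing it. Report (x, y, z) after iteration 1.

(0.655, 0.057, -0.280)

Iteration 1:
  x: GS value = (-6 - (-4)·-2.000 - (-3)·-2.000) / (-9) = 2.222;  x ← (1−ω)·-3.000 + ω·2.222 = 0.655
  y: GS value = (10 - (2)·0.655 - (-2)·-2.000) / (5) = 0.938;  y ← (1−ω)·-2.000 + ω·0.938 = 0.057
  z: GS value = (5 - (1)·0.655 - (4)·0.057) / (9) = 0.457;  z ← (1−ω)·-2.000 + ω·0.457 = -0.280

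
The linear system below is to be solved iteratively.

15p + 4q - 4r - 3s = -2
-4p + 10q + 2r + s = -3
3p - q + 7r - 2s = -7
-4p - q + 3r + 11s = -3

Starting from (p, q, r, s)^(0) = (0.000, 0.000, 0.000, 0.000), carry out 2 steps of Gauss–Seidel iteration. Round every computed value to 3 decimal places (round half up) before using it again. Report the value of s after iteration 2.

-0.159

Iteration 1:
  p = (-2 - (4)·0.000 - (-4)·0.000 - (-3)·0.000) / (15) = -0.133
  q = (-3 - (-4)·-0.133 - (2)·0.000 - (1)·0.000) / (10) = -0.353
  r = (-7 - (3)·-0.133 - (-1)·-0.353 - (-2)·0.000) / (7) = -0.993
  s = (-3 - (-4)·-0.133 - (-1)·-0.353 - (3)·-0.993) / (11) = -0.082
Iteration 2:
  p = (-2 - (4)·-0.353 - (-4)·-0.993 - (-3)·-0.082) / (15) = -0.320
  q = (-3 - (-4)·-0.320 - (2)·-0.993 - (1)·-0.082) / (10) = -0.221
  r = (-7 - (3)·-0.320 - (-1)·-0.221 - (-2)·-0.082) / (7) = -0.918
  s = (-3 - (-4)·-0.320 - (-1)·-0.221 - (3)·-0.918) / (11) = -0.159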